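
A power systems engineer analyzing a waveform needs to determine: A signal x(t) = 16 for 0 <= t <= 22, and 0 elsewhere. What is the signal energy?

Energy = integral of |x(t)|^2 dt over the signal duration
= 16^2 * 22 = 256 * 22 = 5632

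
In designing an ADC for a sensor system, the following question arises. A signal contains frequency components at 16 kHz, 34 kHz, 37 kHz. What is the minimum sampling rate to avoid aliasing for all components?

The highest frequency component is f_max = 37 kHz.
Nyquist rate = 2 * f_max = 2 * 37 kHz = 74 kHz.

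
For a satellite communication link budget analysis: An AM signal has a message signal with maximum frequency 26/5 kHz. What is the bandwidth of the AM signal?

In AM (double-sideband), the bandwidth is twice the message frequency.
BW = 2 * f_m = 2 * 26/5 kHz = 52/5 kHz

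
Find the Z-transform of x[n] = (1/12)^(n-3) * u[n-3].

Time-shifting property: if X(z) = Z{x[n]}, then Z{x[n-d]} = z^(-d) * X(z)
X(z) = z/(z - 1/12) for x[n] = (1/12)^n * u[n]
Z{x[n-3]} = z^(-3) * z/(z - 1/12) = z^(-2)/(z - 1/12)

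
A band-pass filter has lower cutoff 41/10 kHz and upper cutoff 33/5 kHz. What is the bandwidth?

Bandwidth = f_high - f_low
= 33/5 kHz - 41/10 kHz = 5/2 kHz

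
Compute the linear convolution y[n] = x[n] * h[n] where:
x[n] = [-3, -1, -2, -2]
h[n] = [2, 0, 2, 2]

y[n] = sum_k x[k]*h[n-k]. Output length = len(x) + len(h) - 1 = 4 + 4 - 1 = 7.
y[0] = -3*2 = -6
y[1] = -1*2 + -3*0 = -2
y[2] = -2*2 + -1*0 + -3*2 = -10
y[3] = -2*2 + -2*0 + -1*2 + -3*2 = -12
y[4] = -2*0 + -2*2 + -1*2 = -6
y[5] = -2*2 + -2*2 = -8
y[6] = -2*2 = -4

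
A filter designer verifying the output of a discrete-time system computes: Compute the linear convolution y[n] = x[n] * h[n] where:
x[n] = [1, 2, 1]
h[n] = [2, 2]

y[n] = sum_k x[k]*h[n-k]. Output length = len(x) + len(h) - 1 = 3 + 2 - 1 = 4.
y[0] = 1*2 = 2
y[1] = 2*2 + 1*2 = 6
y[2] = 1*2 + 2*2 = 6
y[3] = 1*2 = 2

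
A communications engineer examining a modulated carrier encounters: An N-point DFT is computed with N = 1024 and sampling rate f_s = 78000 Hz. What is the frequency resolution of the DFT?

DFT frequency resolution = f_s / N
= 78000 / 1024 = 4875/64 Hz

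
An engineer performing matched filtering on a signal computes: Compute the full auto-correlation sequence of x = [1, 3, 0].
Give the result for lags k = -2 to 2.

r_xx[k] = sum_m x[m]*x[m+k], indexed from 0, for k = -2 to 2:
  r_xx[-2] = x[2]*x[0] = 0
  r_xx[-1] = x[1]*x[0] + x[2]*x[1] = 3
  r_xx[0] = x[0]*x[0] + x[1]*x[1] + x[2]*x[2] = 10
  r_xx[1] = x[0]*x[1] + x[1]*x[2] = 3
  r_xx[2] = x[0]*x[2] = 0
r_xx = [0, 3, 10, 3, 0]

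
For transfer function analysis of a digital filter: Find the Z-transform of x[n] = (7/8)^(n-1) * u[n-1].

Time-shifting property: if X(z) = Z{x[n]}, then Z{x[n-d]} = z^(-d) * X(z)
X(z) = z/(z - 7/8) for x[n] = (7/8)^n * u[n]
Z{x[n-1]} = z^(-1) * z/(z - 7/8) = 1/(z - 7/8)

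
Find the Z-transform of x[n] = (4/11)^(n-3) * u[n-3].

Time-shifting property: if X(z) = Z{x[n]}, then Z{x[n-d]} = z^(-d) * X(z)
X(z) = z/(z - 4/11) for x[n] = (4/11)^n * u[n]
Z{x[n-3]} = z^(-3) * z/(z - 4/11) = z^(-2)/(z - 4/11)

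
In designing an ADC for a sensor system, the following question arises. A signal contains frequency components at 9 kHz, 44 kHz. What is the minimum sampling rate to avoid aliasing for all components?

The highest frequency component is f_max = 44 kHz.
Nyquist rate = 2 * f_max = 2 * 44 kHz = 88 kHz.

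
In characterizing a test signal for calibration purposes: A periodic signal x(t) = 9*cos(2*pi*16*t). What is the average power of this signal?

Average power of A*cos(wt) is A^2/2.
P = 9^2 / 2 = 81/2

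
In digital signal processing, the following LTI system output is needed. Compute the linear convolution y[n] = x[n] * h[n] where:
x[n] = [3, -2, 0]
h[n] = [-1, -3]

y[n] = sum_k x[k]*h[n-k]. Output length = len(x) + len(h) - 1 = 3 + 2 - 1 = 4.
y[0] = 3*-1 = -3
y[1] = -2*-1 + 3*-3 = -7
y[2] = 0*-1 + -2*-3 = 6
y[3] = 0*-3 = 0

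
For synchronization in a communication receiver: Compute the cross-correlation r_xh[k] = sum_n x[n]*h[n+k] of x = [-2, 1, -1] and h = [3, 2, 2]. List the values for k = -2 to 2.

Both sequences indexed from 0 and zero outside their support.
Lags with overlap: k = -2 to 2.
  r_xh[-2] = x[2]*h[0] = -3
  r_xh[-1] = x[1]*h[0] + x[2]*h[1] = 1
  r_xh[0] = x[0]*h[0] + x[1]*h[1] + x[2]*h[2] = -6
  r_xh[1] = x[0]*h[1] + x[1]*h[2] = -2
  r_xh[2] = x[0]*h[2] = -4
r_xh = [-3, 1, -6, -2, -4] (for k = -2, ..., 2)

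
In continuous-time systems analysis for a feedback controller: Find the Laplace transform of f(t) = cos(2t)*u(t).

Standard pair: cos(wt)*u(t) <-> s/(s^2+w^2)
With w = 2: L{cos(2t)*u(t)} = s/(s^2+4)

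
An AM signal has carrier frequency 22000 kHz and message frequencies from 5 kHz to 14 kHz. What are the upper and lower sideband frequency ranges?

Upper sideband (USB) = fc + [fm_low, fm_high] = 22000 + [5, 14] = [22005, 22014] kHz
Lower sideband (LSB) = fc - [fm_high, fm_low] = 22000 - [14, 5] = [21986, 21995] kHz
Total occupied spectrum: 21986 kHz to 22014 kHz (plus carrier at 22000 kHz)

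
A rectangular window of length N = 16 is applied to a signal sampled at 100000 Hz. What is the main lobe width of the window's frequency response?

For a rectangular window of length N,
the main lobe width in frequency is 2*f_s/N.
= 2*100000/16 = 12500 Hz
This determines the minimum frequency separation for resolving two sinusoids.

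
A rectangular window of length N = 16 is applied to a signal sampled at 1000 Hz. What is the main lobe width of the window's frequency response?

For a rectangular window of length N,
the main lobe width in frequency is 2*f_s/N.
= 2*1000/16 = 125 Hz
This determines the minimum frequency separation for resolving two sinusoids.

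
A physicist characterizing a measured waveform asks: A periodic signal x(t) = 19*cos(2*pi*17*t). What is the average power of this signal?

Average power of A*cos(wt) is A^2/2.
P = 19^2 / 2 = 361/2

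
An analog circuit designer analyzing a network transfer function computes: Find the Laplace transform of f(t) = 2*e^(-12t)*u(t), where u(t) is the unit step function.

Standard Laplace transform pair:
e^(-at)*u(t) <-> 1/(s+a)
With a = 12: L{2*e^(-12t)*u(t)} = 2/(s+12), ROC: Re(s) > -12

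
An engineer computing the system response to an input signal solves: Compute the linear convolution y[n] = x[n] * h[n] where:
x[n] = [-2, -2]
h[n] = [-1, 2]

y[n] = sum_k x[k]*h[n-k]. Output length = len(x) + len(h) - 1 = 2 + 2 - 1 = 3.
y[0] = -2*-1 = 2
y[1] = -2*-1 + -2*2 = -2
y[2] = -2*2 = -4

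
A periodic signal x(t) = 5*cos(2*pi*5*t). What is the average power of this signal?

Average power of A*cos(wt) is A^2/2.
P = 5^2 / 2 = 25/2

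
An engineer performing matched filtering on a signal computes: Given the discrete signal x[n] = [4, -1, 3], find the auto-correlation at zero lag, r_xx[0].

The auto-correlation at zero lag r_xx[0] equals the signal energy.
r_xx[0] = sum of x[n]^2 = 4^2 + (-1)^2 + 3^2
= 16 + 1 + 9 = 26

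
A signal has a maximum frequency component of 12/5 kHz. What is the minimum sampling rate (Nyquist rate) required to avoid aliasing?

By the Nyquist-Shannon sampling theorem,
the minimum sampling rate (Nyquist rate) must be at least 2 * f_max.
Nyquist rate = 2 * 12/5 kHz = 24/5 kHz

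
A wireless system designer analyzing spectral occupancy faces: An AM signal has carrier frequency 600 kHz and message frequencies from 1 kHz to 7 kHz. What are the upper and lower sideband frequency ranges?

Upper sideband (USB) = fc + [fm_low, fm_high] = 600 + [1, 7] = [601, 607] kHz
Lower sideband (LSB) = fc - [fm_high, fm_low] = 600 - [7, 1] = [593, 599] kHz
Total occupied spectrum: 593 kHz to 607 kHz (plus carrier at 600 kHz)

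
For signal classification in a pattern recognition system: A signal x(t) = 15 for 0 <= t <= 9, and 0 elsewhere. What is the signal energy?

Energy = integral of |x(t)|^2 dt over the signal duration
= 15^2 * 9 = 225 * 9 = 2025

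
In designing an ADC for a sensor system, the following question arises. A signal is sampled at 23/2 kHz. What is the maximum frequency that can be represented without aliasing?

The maximum frequency that can be represented without aliasing
is the Nyquist frequency: f_max = f_s / 2 = 23/2 kHz / 2 = 23/4 kHz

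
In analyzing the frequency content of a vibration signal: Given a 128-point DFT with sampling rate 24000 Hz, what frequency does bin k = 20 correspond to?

The frequency of DFT bin k is: f_k = k * f_s / N
f_20 = 20 * 24000 / 128 = 3750 Hz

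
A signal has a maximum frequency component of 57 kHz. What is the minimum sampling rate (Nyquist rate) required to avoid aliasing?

By the Nyquist-Shannon sampling theorem,
the minimum sampling rate (Nyquist rate) must be at least 2 * f_max.
Nyquist rate = 2 * 57 kHz = 114 kHz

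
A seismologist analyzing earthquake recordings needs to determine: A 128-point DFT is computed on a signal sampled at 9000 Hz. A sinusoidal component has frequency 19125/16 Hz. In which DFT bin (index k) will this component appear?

DFT frequency resolution = f_s/N = 9000/128 = 1125/16 Hz
Bin index k = f_signal / resolution = 19125/16 / 1125/16 = 17
The signal frequency 19125/16 Hz falls in DFT bin k = 17.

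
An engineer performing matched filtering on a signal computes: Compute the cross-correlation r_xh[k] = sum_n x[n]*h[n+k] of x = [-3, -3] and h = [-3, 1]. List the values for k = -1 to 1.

Both sequences indexed from 0 and zero outside their support.
Lags with overlap: k = -1 to 1.
  r_xh[-1] = x[1]*h[0] = 9
  r_xh[0] = x[0]*h[0] + x[1]*h[1] = 6
  r_xh[1] = x[0]*h[1] = -3
r_xh = [9, 6, -3] (for k = -1, ..., 1)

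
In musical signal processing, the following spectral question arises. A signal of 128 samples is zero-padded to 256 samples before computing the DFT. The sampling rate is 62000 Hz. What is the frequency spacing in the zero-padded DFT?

Original DFT: N = 128, resolution = f_s/N = 62000/128 = 3875/8 Hz
Zero-padded DFT: N = 256, resolution = f_s/N = 62000/256 = 3875/16 Hz
Zero-padding interpolates the spectrum (finer frequency grid)
but does NOT improve the true spectral resolution (ability to resolve close frequencies).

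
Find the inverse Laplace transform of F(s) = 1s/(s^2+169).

Standard pair: s/(s^2+w^2) <-> cos(wt)*u(t)
With k=1, w=13: f(t) = cos(13t)*u(t)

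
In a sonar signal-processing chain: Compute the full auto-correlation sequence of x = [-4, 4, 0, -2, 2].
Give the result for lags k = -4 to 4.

r_xx[k] = sum_m x[m]*x[m+k], indexed from 0, for k = -4 to 4:
  r_xx[-4] = x[4]*x[0] = -8
  r_xx[-3] = x[3]*x[0] + x[4]*x[1] = 16
  r_xx[-2] = x[2]*x[0] + x[3]*x[1] + x[4]*x[2] = -8
  r_xx[-1] = x[1]*x[0] + x[2]*x[1] + x[3]*x[2] + x[4]*x[3] = -20
  r_xx[0] = x[0]*x[0] + x[1]*x[1] + x[2]*x[2] + x[3]*x[3] + x[4]*x[4] = 40
  r_xx[1] = x[0]*x[1] + x[1]*x[2] + x[2]*x[3] + x[3]*x[4] = -20
  r_xx[2] = x[0]*x[2] + x[1]*x[3] + x[2]*x[4] = -8
  r_xx[3] = x[0]*x[3] + x[1]*x[4] = 16
  r_xx[4] = x[0]*x[4] = -8
r_xx = [-8, 16, -8, -20, 40, -20, -8, 16, -8]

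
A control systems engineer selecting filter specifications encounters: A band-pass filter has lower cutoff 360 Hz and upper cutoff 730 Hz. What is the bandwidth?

Bandwidth = f_high - f_low
= 730 Hz - 360 Hz = 370 Hz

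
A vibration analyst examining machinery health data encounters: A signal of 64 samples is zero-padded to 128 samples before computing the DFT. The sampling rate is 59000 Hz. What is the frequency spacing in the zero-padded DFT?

Original DFT: N = 64, resolution = f_s/N = 59000/64 = 7375/8 Hz
Zero-padded DFT: N = 128, resolution = f_s/N = 59000/128 = 7375/16 Hz
Zero-padding interpolates the spectrum (finer frequency grid)
but does NOT improve the true spectral resolution (ability to resolve close frequencies).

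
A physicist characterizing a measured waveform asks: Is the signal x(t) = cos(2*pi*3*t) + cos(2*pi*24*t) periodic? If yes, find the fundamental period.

f1 = 3 Hz, f2 = 24 Hz
Period T1 = 1/3, T2 = 1/24
Ratio T1/T2 = 24/3, which is rational.
The signal is periodic with fundamental period T = 1/GCD(3,24) = 1/3 s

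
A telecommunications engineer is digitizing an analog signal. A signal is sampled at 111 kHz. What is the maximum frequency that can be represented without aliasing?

The maximum frequency that can be represented without aliasing
is the Nyquist frequency: f_max = f_s / 2 = 111 kHz / 2 = 111/2 kHz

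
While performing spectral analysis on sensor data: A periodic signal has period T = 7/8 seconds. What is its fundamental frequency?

The fundamental frequency is the reciprocal of the period.
f = 1/T = 1/(7/8) = 8/7 Hz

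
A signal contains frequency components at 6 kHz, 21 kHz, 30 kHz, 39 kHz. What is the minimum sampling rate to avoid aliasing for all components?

The highest frequency component is f_max = 39 kHz.
Nyquist rate = 2 * f_max = 2 * 39 kHz = 78 kHz.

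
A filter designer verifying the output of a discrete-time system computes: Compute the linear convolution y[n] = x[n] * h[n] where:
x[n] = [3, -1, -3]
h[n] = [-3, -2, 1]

y[n] = sum_k x[k]*h[n-k]. Output length = len(x) + len(h) - 1 = 3 + 3 - 1 = 5.
y[0] = 3*-3 = -9
y[1] = -1*-3 + 3*-2 = -3
y[2] = -3*-3 + -1*-2 + 3*1 = 14
y[3] = -3*-2 + -1*1 = 5
y[4] = -3*1 = -3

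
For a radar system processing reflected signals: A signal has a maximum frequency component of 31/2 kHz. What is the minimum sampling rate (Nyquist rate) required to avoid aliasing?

By the Nyquist-Shannon sampling theorem,
the minimum sampling rate (Nyquist rate) must be at least 2 * f_max.
Nyquist rate = 2 * 31/2 kHz = 31 kHz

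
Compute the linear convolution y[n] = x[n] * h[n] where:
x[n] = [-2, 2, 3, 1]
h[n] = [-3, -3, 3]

y[n] = sum_k x[k]*h[n-k]. Output length = len(x) + len(h) - 1 = 4 + 3 - 1 = 6.
y[0] = -2*-3 = 6
y[1] = 2*-3 + -2*-3 = 0
y[2] = 3*-3 + 2*-3 + -2*3 = -21
y[3] = 1*-3 + 3*-3 + 2*3 = -6
y[4] = 1*-3 + 3*3 = 6
y[5] = 1*3 = 3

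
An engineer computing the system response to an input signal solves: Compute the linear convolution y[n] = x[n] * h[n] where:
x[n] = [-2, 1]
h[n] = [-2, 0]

y[n] = sum_k x[k]*h[n-k]. Output length = len(x) + len(h) - 1 = 2 + 2 - 1 = 3.
y[0] = -2*-2 = 4
y[1] = 1*-2 + -2*0 = -2
y[2] = 1*0 = 0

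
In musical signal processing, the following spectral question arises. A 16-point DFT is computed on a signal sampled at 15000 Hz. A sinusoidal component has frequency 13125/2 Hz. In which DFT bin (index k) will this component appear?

DFT frequency resolution = f_s/N = 15000/16 = 1875/2 Hz
Bin index k = f_signal / resolution = 13125/2 / 1875/2 = 7
The signal frequency 13125/2 Hz falls in DFT bin k = 7.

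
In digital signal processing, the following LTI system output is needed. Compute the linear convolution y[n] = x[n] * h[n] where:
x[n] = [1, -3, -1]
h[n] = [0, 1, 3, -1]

y[n] = sum_k x[k]*h[n-k]. Output length = len(x) + len(h) - 1 = 3 + 4 - 1 = 6.
y[0] = 1*0 = 0
y[1] = -3*0 + 1*1 = 1
y[2] = -1*0 + -3*1 + 1*3 = 0
y[3] = -1*1 + -3*3 + 1*-1 = -11
y[4] = -1*3 + -3*-1 = 0
y[5] = -1*-1 = 1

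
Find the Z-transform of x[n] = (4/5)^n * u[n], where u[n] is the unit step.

The Z-transform of a^n * u[n] is z/(z-a) for |z| > |a|.
Here a = 4/5, so X(z) = z/(z - (4/5)) = 5z/(5z - 4)
ROC: |z| > 4/5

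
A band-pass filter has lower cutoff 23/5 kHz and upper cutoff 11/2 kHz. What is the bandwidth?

Bandwidth = f_high - f_low
= 11/2 kHz - 23/5 kHz = 9/10 kHz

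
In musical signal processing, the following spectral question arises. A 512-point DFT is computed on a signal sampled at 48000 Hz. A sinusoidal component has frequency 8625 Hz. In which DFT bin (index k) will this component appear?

DFT frequency resolution = f_s/N = 48000/512 = 375/4 Hz
Bin index k = f_signal / resolution = 8625 / 375/4 = 92
The signal frequency 8625 Hz falls in DFT bin k = 92.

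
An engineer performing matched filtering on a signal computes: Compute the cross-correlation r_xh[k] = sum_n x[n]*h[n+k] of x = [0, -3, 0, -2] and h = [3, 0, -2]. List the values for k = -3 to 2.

Both sequences indexed from 0 and zero outside their support.
Lags with overlap: k = -3 to 2.
  r_xh[-3] = x[3]*h[0] = -6
  r_xh[-2] = x[2]*h[0] + x[3]*h[1] = 0
  r_xh[-1] = x[1]*h[0] + x[2]*h[1] + x[3]*h[2] = -5
  r_xh[0] = x[0]*h[0] + x[1]*h[1] + x[2]*h[2] = 0
  r_xh[1] = x[0]*h[1] + x[1]*h[2] = 6
  r_xh[2] = x[0]*h[2] = 0
r_xh = [-6, 0, -5, 0, 6, 0] (for k = -3, ..., 2)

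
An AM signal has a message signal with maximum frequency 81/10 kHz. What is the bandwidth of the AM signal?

In AM (double-sideband), the bandwidth is twice the message frequency.
BW = 2 * f_m = 2 * 81/10 kHz = 81/5 kHz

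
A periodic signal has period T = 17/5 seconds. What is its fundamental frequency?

The fundamental frequency is the reciprocal of the period.
f = 1/T = 1/(17/5) = 5/17 Hz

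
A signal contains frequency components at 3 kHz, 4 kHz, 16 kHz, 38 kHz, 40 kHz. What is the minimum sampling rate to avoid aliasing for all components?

The highest frequency component is f_max = 40 kHz.
Nyquist rate = 2 * f_max = 2 * 40 kHz = 80 kHz.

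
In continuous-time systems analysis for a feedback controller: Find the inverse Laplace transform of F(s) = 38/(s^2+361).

Standard pair: w/(s^2+w^2) <-> sin(wt)*u(t)
Recognize w^2 = 361, so w = 19; numerator 38 = 2*19.
f(t) = 2*sin(19t)*u(t)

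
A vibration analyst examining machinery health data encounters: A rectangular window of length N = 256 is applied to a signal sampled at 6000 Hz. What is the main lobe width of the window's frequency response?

For a rectangular window of length N,
the main lobe width in frequency is 2*f_s/N.
= 2*6000/256 = 375/8 Hz
This determines the minimum frequency separation for resolving two sinusoids.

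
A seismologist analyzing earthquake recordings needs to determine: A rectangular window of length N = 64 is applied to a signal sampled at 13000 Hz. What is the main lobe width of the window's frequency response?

For a rectangular window of length N,
the main lobe width in frequency is 2*f_s/N.
= 2*13000/64 = 1625/4 Hz
This determines the minimum frequency separation for resolving two sinusoids.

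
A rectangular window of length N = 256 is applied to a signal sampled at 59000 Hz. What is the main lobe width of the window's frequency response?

For a rectangular window of length N,
the main lobe width in frequency is 2*f_s/N.
= 2*59000/256 = 7375/16 Hz
This determines the minimum frequency separation for resolving two sinusoids.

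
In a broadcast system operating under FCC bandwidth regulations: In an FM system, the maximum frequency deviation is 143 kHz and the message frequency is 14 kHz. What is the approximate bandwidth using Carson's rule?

Carson's rule: BW = 2*(delta_f + f_m)
= 2*(143 + 14) kHz = 314 kHz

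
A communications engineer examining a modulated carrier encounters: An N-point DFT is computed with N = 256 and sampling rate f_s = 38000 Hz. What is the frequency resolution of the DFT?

DFT frequency resolution = f_s / N
= 38000 / 256 = 2375/16 Hz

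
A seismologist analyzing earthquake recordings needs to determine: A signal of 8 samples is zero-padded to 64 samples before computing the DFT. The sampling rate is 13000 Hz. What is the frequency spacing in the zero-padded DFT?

Original DFT: N = 8, resolution = f_s/N = 13000/8 = 1625 Hz
Zero-padded DFT: N = 64, resolution = f_s/N = 13000/64 = 1625/8 Hz
Zero-padding interpolates the spectrum (finer frequency grid)
but does NOT improve the true spectral resolution (ability to resolve close frequencies).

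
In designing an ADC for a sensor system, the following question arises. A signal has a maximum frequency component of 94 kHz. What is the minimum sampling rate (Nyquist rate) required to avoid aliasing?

By the Nyquist-Shannon sampling theorem,
the minimum sampling rate (Nyquist rate) must be at least 2 * f_max.
Nyquist rate = 2 * 94 kHz = 188 kHz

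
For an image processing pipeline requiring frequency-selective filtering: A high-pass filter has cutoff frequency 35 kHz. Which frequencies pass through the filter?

A high-pass filter passes all frequencies above the cutoff frequency 35 kHz and attenuates lower frequencies.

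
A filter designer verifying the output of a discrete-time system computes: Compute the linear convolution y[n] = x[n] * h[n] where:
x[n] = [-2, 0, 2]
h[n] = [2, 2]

y[n] = sum_k x[k]*h[n-k]. Output length = len(x) + len(h) - 1 = 3 + 2 - 1 = 4.
y[0] = -2*2 = -4
y[1] = 0*2 + -2*2 = -4
y[2] = 2*2 + 0*2 = 4
y[3] = 2*2 = 4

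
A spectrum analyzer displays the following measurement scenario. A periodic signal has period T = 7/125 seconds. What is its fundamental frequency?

The fundamental frequency is the reciprocal of the period.
f = 1/T = 1/(7/125) = 125/7 Hz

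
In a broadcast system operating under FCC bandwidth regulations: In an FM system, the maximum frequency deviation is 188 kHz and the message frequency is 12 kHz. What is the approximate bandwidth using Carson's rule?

Carson's rule: BW = 2*(delta_f + f_m)
= 2*(188 + 12) kHz = 400 kHz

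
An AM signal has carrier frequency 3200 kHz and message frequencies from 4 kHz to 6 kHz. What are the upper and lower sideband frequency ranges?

Upper sideband (USB) = fc + [fm_low, fm_high] = 3200 + [4, 6] = [3204, 3206] kHz
Lower sideband (LSB) = fc - [fm_high, fm_low] = 3200 - [6, 4] = [3194, 3196] kHz
Total occupied spectrum: 3194 kHz to 3206 kHz (plus carrier at 3200 kHz)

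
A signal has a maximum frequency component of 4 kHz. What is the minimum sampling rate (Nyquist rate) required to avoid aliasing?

By the Nyquist-Shannon sampling theorem,
the minimum sampling rate (Nyquist rate) must be at least 2 * f_max.
Nyquist rate = 2 * 4 kHz = 8 kHz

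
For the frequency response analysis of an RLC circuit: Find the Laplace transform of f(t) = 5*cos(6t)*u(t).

Standard pair: cos(wt)*u(t) <-> s/(s^2+w^2)
With w = 6: L{5*cos(6t)*u(t)} = 5s/(s^2+36)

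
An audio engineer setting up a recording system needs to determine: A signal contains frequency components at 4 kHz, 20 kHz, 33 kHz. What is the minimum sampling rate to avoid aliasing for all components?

The highest frequency component is f_max = 33 kHz.
Nyquist rate = 2 * f_max = 2 * 33 kHz = 66 kHz.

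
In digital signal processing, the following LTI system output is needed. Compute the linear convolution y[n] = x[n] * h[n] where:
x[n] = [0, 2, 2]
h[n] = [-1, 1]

y[n] = sum_k x[k]*h[n-k]. Output length = len(x) + len(h) - 1 = 3 + 2 - 1 = 4.
y[0] = 0*-1 = 0
y[1] = 2*-1 + 0*1 = -2
y[2] = 2*-1 + 2*1 = 0
y[3] = 2*1 = 2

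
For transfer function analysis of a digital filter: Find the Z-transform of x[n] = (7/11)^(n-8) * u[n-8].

Time-shifting property: if X(z) = Z{x[n]}, then Z{x[n-d]} = z^(-d) * X(z)
X(z) = z/(z - 7/11) for x[n] = (7/11)^n * u[n]
Z{x[n-8]} = z^(-8) * z/(z - 7/11) = z^(-7)/(z - 7/11)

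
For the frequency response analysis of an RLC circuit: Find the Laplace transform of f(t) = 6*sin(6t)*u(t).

Standard pair: sin(wt)*u(t) <-> w/(s^2+w^2)
With w = 6: L{6*sin(6t)*u(t)} = 36/(s^2+36)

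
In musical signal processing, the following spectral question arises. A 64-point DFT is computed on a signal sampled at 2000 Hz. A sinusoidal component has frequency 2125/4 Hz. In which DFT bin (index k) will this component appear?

DFT frequency resolution = f_s/N = 2000/64 = 125/4 Hz
Bin index k = f_signal / resolution = 2125/4 / 125/4 = 17
The signal frequency 2125/4 Hz falls in DFT bin k = 17.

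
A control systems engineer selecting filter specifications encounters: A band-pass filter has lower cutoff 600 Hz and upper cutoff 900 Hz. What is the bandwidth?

Bandwidth = f_high - f_low
= 900 Hz - 600 Hz = 300 Hz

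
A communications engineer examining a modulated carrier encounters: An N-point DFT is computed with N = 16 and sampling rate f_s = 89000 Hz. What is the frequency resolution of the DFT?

DFT frequency resolution = f_s / N
= 89000 / 16 = 11125/2 Hz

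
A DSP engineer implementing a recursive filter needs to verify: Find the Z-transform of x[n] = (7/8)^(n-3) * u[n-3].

Time-shifting property: if X(z) = Z{x[n]}, then Z{x[n-d]} = z^(-d) * X(z)
X(z) = z/(z - 7/8) for x[n] = (7/8)^n * u[n]
Z{x[n-3]} = z^(-3) * z/(z - 7/8) = z^(-2)/(z - 7/8)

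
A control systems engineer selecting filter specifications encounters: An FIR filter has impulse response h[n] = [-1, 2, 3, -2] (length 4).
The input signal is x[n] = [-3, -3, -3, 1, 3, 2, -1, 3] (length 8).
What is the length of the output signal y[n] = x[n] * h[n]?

For linear convolution, the output length is:
len(y) = len(x) + len(h) - 1 = 8 + 4 - 1 = 11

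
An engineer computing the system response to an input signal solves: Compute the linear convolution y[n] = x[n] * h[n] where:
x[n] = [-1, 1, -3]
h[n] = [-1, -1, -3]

y[n] = sum_k x[k]*h[n-k]. Output length = len(x) + len(h) - 1 = 3 + 3 - 1 = 5.
y[0] = -1*-1 = 1
y[1] = 1*-1 + -1*-1 = 0
y[2] = -3*-1 + 1*-1 + -1*-3 = 5
y[3] = -3*-1 + 1*-3 = 0
y[4] = -3*-3 = 9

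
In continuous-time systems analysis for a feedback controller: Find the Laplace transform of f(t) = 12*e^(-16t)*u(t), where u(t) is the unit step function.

Standard Laplace transform pair:
e^(-at)*u(t) <-> 1/(s+a)
With a = 16: L{12*e^(-16t)*u(t)} = 12/(s+16), ROC: Re(s) > -16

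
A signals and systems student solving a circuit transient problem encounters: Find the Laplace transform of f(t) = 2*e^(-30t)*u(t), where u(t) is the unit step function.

Standard Laplace transform pair:
e^(-at)*u(t) <-> 1/(s+a)
With a = 30: L{2*e^(-30t)*u(t)} = 2/(s+30), ROC: Re(s) > -30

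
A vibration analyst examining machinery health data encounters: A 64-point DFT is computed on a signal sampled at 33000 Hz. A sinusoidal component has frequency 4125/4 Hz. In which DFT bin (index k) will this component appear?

DFT frequency resolution = f_s/N = 33000/64 = 4125/8 Hz
Bin index k = f_signal / resolution = 4125/4 / 4125/8 = 2
The signal frequency 4125/4 Hz falls in DFT bin k = 2.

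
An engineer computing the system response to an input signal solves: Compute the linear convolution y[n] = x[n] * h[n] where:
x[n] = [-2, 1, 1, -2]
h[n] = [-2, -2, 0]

y[n] = sum_k x[k]*h[n-k]. Output length = len(x) + len(h) - 1 = 4 + 3 - 1 = 6.
y[0] = -2*-2 = 4
y[1] = 1*-2 + -2*-2 = 2
y[2] = 1*-2 + 1*-2 + -2*0 = -4
y[3] = -2*-2 + 1*-2 + 1*0 = 2
y[4] = -2*-2 + 1*0 = 4
y[5] = -2*0 = 0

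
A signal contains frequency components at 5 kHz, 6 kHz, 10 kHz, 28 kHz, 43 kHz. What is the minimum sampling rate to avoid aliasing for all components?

The highest frequency component is f_max = 43 kHz.
Nyquist rate = 2 * f_max = 2 * 43 kHz = 86 kHz.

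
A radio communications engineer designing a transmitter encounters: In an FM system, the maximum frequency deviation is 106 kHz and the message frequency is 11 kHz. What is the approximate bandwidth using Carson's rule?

Carson's rule: BW = 2*(delta_f + f_m)
= 2*(106 + 11) kHz = 234 kHz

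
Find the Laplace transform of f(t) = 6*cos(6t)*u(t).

Standard pair: cos(wt)*u(t) <-> s/(s^2+w^2)
With w = 6: L{6*cos(6t)*u(t)} = 6s/(s^2+36)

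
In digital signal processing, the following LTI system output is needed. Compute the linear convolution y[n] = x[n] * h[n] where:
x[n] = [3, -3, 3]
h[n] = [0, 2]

y[n] = sum_k x[k]*h[n-k]. Output length = len(x) + len(h) - 1 = 3 + 2 - 1 = 4.
y[0] = 3*0 = 0
y[1] = -3*0 + 3*2 = 6
y[2] = 3*0 + -3*2 = -6
y[3] = 3*2 = 6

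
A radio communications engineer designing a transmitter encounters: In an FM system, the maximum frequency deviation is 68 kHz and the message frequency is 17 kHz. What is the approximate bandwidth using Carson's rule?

Carson's rule: BW = 2*(delta_f + f_m)
= 2*(68 + 17) kHz = 170 kHz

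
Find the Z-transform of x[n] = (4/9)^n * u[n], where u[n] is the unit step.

The Z-transform of a^n * u[n] is z/(z-a) for |z| > |a|.
Here a = 4/9, so X(z) = z/(z - (4/9)) = 9z/(9z - 4)
ROC: |z| > 4/9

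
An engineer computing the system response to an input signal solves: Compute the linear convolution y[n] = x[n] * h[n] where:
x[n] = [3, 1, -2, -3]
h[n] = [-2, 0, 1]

y[n] = sum_k x[k]*h[n-k]. Output length = len(x) + len(h) - 1 = 4 + 3 - 1 = 6.
y[0] = 3*-2 = -6
y[1] = 1*-2 + 3*0 = -2
y[2] = -2*-2 + 1*0 + 3*1 = 7
y[3] = -3*-2 + -2*0 + 1*1 = 7
y[4] = -3*0 + -2*1 = -2
y[5] = -3*1 = -3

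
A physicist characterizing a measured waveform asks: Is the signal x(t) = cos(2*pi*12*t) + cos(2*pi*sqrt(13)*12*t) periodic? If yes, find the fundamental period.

f1 = 12 Hz, f2 = 12*sqrt(13) Hz
Ratio f2/f1 = sqrt(13), which is irrational.
Since the frequency ratio is irrational, no common period exists.
The signal is not periodic.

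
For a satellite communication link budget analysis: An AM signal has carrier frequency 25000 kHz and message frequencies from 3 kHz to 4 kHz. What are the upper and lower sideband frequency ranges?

Upper sideband (USB) = fc + [fm_low, fm_high] = 25000 + [3, 4] = [25003, 25004] kHz
Lower sideband (LSB) = fc - [fm_high, fm_low] = 25000 - [4, 3] = [24996, 24997] kHz
Total occupied spectrum: 24996 kHz to 25004 kHz (plus carrier at 25000 kHz)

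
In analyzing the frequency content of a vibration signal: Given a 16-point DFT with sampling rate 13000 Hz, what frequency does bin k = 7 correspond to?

The frequency of DFT bin k is: f_k = k * f_s / N
f_7 = 7 * 13000 / 16 = 11375/2 Hz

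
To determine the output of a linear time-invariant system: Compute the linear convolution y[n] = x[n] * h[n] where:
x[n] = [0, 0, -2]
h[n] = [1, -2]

y[n] = sum_k x[k]*h[n-k]. Output length = len(x) + len(h) - 1 = 3 + 2 - 1 = 4.
y[0] = 0*1 = 0
y[1] = 0*1 + 0*-2 = 0
y[2] = -2*1 + 0*-2 = -2
y[3] = -2*-2 = 4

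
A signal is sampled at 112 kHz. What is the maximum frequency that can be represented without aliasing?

The maximum frequency that can be represented without aliasing
is the Nyquist frequency: f_max = f_s / 2 = 112 kHz / 2 = 56 kHz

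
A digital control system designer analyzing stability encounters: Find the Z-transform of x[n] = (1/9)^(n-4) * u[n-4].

Time-shifting property: if X(z) = Z{x[n]}, then Z{x[n-d]} = z^(-d) * X(z)
X(z) = z/(z - 1/9) for x[n] = (1/9)^n * u[n]
Z{x[n-4]} = z^(-4) * z/(z - 1/9) = z^(-3)/(z - 1/9)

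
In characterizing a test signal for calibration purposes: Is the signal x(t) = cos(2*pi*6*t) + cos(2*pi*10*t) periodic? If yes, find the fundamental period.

f1 = 6 Hz, f2 = 10 Hz
Period T1 = 1/6, T2 = 1/10
Ratio T1/T2 = 10/6, which is rational.
The signal is periodic with fundamental period T = 1/GCD(6,10) = 1/2 s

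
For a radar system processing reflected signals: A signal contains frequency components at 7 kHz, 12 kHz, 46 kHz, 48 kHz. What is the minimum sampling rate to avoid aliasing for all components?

The highest frequency component is f_max = 48 kHz.
Nyquist rate = 2 * f_max = 2 * 48 kHz = 96 kHz.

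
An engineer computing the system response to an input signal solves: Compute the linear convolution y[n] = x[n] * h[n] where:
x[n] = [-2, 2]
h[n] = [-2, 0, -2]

y[n] = sum_k x[k]*h[n-k]. Output length = len(x) + len(h) - 1 = 2 + 3 - 1 = 4.
y[0] = -2*-2 = 4
y[1] = 2*-2 + -2*0 = -4
y[2] = 2*0 + -2*-2 = 4
y[3] = 2*-2 = -4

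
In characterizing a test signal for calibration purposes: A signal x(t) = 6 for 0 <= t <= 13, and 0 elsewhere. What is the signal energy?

Energy = integral of |x(t)|^2 dt over the signal duration
= 6^2 * 13 = 36 * 13 = 468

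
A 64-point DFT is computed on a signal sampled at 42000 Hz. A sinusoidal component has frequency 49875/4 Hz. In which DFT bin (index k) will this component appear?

DFT frequency resolution = f_s/N = 42000/64 = 2625/4 Hz
Bin index k = f_signal / resolution = 49875/4 / 2625/4 = 19
The signal frequency 49875/4 Hz falls in DFT bin k = 19.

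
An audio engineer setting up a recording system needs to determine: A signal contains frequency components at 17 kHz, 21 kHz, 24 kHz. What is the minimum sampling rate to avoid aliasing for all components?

The highest frequency component is f_max = 24 kHz.
Nyquist rate = 2 * f_max = 2 * 24 kHz = 48 kHz.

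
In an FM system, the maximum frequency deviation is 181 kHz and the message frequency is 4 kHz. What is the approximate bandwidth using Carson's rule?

Carson's rule: BW = 2*(delta_f + f_m)
= 2*(181 + 4) kHz = 370 kHz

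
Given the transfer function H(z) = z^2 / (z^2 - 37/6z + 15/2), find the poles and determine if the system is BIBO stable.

Poles are roots of the denominator: z^2 - 37/6z + 15/2 = 0.
Quadratic formula: z = [-(-37/6) +/- sqrt((-37/6)^2 - 4*(15/2))] / 2
Discriminant = 1369/36 - 30 = 289/36; sqrt = 17/6.
z = (37/6 +/- 17/6) / 2 => z = 9/2 or z = 5/3.
|p1| = 5/3, |p2| = 9/2.
For BIBO stability, all poles must lie inside the unit circle (|p| < 1).
System is UNSTABLE since at least one |p| >= 1.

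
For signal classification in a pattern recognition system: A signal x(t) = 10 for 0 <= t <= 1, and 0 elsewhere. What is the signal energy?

Energy = integral of |x(t)|^2 dt over the signal duration
= 10^2 * 1 = 100 * 1 = 100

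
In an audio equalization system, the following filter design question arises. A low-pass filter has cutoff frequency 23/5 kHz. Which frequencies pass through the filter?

A low-pass filter passes all frequencies below the cutoff frequency 23/5 kHz and attenuates higher frequencies.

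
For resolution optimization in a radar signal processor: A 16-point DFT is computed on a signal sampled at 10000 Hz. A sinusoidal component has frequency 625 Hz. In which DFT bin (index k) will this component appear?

DFT frequency resolution = f_s/N = 10000/16 = 625 Hz
Bin index k = f_signal / resolution = 625 / 625 = 1
The signal frequency 625 Hz falls in DFT bin k = 1.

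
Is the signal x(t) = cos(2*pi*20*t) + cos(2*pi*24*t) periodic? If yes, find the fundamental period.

f1 = 20 Hz, f2 = 24 Hz
Period T1 = 1/20, T2 = 1/24
Ratio T1/T2 = 24/20, which is rational.
The signal is periodic with fundamental period T = 1/GCD(20,24) = 1/4 s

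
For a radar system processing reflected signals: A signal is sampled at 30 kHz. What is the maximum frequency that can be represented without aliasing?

The maximum frequency that can be represented without aliasing
is the Nyquist frequency: f_max = f_s / 2 = 30 kHz / 2 = 15 kHz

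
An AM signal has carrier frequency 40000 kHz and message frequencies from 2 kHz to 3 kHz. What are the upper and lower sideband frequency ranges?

Upper sideband (USB) = fc + [fm_low, fm_high] = 40000 + [2, 3] = [40002, 40003] kHz
Lower sideband (LSB) = fc - [fm_high, fm_low] = 40000 - [3, 2] = [39997, 39998] kHz
Total occupied spectrum: 39997 kHz to 40003 kHz (plus carrier at 40000 kHz)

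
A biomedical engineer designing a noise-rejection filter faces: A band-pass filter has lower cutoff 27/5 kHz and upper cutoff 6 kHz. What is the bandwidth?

Bandwidth = f_high - f_low
= 6 kHz - 27/5 kHz = 3/5 kHz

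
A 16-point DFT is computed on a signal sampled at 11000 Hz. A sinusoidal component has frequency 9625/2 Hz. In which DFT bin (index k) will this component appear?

DFT frequency resolution = f_s/N = 11000/16 = 1375/2 Hz
Bin index k = f_signal / resolution = 9625/2 / 1375/2 = 7
The signal frequency 9625/2 Hz falls in DFT bin k = 7.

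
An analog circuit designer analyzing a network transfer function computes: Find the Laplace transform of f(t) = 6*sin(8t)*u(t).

Standard pair: sin(wt)*u(t) <-> w/(s^2+w^2)
With w = 8: L{6*sin(8t)*u(t)} = 48/(s^2+64)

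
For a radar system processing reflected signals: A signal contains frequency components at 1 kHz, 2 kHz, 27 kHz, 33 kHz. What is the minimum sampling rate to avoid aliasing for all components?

The highest frequency component is f_max = 33 kHz.
Nyquist rate = 2 * f_max = 2 * 33 kHz = 66 kHz.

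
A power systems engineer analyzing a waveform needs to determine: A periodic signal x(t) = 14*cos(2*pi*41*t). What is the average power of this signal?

Average power of A*cos(wt) is A^2/2.
P = 14^2 / 2 = 196/2 = 98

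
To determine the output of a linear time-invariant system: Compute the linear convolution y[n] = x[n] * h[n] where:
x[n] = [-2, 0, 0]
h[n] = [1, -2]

y[n] = sum_k x[k]*h[n-k]. Output length = len(x) + len(h) - 1 = 3 + 2 - 1 = 4.
y[0] = -2*1 = -2
y[1] = 0*1 + -2*-2 = 4
y[2] = 0*1 + 0*-2 = 0
y[3] = 0*-2 = 0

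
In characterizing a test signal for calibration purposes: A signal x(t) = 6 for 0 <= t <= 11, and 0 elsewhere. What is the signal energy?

Energy = integral of |x(t)|^2 dt over the signal duration
= 6^2 * 11 = 36 * 11 = 396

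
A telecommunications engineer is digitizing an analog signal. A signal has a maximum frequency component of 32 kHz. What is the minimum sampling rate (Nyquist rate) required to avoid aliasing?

By the Nyquist-Shannon sampling theorem,
the minimum sampling rate (Nyquist rate) must be at least 2 * f_max.
Nyquist rate = 2 * 32 kHz = 64 kHz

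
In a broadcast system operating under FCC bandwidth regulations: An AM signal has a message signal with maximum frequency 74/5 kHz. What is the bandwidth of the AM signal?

In AM (double-sideband), the bandwidth is twice the message frequency.
BW = 2 * f_m = 2 * 74/5 kHz = 148/5 kHz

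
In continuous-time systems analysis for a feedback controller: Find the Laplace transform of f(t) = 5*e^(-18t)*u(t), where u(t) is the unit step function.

Standard Laplace transform pair:
e^(-at)*u(t) <-> 1/(s+a)
With a = 18: L{5*e^(-18t)*u(t)} = 5/(s+18), ROC: Re(s) > -18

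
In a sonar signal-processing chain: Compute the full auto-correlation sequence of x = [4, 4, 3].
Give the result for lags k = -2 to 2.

r_xx[k] = sum_m x[m]*x[m+k], indexed from 0, for k = -2 to 2:
  r_xx[-2] = x[2]*x[0] = 12
  r_xx[-1] = x[1]*x[0] + x[2]*x[1] = 28
  r_xx[0] = x[0]*x[0] + x[1]*x[1] + x[2]*x[2] = 41
  r_xx[1] = x[0]*x[1] + x[1]*x[2] = 28
  r_xx[2] = x[0]*x[2] = 12
r_xx = [12, 28, 41, 28, 12]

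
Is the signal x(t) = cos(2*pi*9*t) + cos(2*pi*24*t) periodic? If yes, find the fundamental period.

f1 = 9 Hz, f2 = 24 Hz
Period T1 = 1/9, T2 = 1/24
Ratio T1/T2 = 24/9, which is rational.
The signal is periodic with fundamental period T = 1/GCD(9,24) = 1/3 s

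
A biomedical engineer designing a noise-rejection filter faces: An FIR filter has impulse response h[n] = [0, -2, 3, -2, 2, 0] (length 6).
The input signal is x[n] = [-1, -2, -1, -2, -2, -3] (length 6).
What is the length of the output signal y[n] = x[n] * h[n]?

For linear convolution, the output length is:
len(y) = len(x) + len(h) - 1 = 6 + 6 - 1 = 11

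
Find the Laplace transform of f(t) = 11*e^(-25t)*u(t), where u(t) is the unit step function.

Standard Laplace transform pair:
e^(-at)*u(t) <-> 1/(s+a)
With a = 25: L{11*e^(-25t)*u(t)} = 11/(s+25), ROC: Re(s) > -25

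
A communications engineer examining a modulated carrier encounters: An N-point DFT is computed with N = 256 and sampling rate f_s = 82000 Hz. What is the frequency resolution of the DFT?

DFT frequency resolution = f_s / N
= 82000 / 256 = 5125/16 Hz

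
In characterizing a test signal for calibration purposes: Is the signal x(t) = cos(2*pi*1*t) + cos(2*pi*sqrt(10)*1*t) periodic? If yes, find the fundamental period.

f1 = 1 Hz, f2 = 1*sqrt(10) Hz
Ratio f2/f1 = sqrt(10), which is irrational.
Since the frequency ratio is irrational, no common period exists.
The signal is not periodic.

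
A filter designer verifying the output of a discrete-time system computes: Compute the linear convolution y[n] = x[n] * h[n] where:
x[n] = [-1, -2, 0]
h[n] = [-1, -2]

y[n] = sum_k x[k]*h[n-k]. Output length = len(x) + len(h) - 1 = 3 + 2 - 1 = 4.
y[0] = -1*-1 = 1
y[1] = -2*-1 + -1*-2 = 4
y[2] = 0*-1 + -2*-2 = 4
y[3] = 0*-2 = 0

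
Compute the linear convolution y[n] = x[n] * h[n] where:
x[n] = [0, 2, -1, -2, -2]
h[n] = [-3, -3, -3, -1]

y[n] = sum_k x[k]*h[n-k]. Output length = len(x) + len(h) - 1 = 5 + 4 - 1 = 8.
y[0] = 0*-3 = 0
y[1] = 2*-3 + 0*-3 = -6
y[2] = -1*-3 + 2*-3 + 0*-3 = -3
y[3] = -2*-3 + -1*-3 + 2*-3 + 0*-1 = 3
y[4] = -2*-3 + -2*-3 + -1*-3 + 2*-1 = 13
y[5] = -2*-3 + -2*-3 + -1*-1 = 13
y[6] = -2*-3 + -2*-1 = 8
y[7] = -2*-1 = 2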